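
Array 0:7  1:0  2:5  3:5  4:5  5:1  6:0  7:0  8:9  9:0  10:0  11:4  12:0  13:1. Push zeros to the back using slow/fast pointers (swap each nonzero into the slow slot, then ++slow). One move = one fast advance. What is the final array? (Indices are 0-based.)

slow=0 fast=0: a[fast]=7≠0 swap→a[0]=7, slow++,fast++
slow=1 fast=1: a[fast]=0, fast++
slow=1 fast=2: a[fast]=5≠0 swap→a[1]=5, slow++,fast++
slow=2 fast=3: a[fast]=5≠0 swap→a[2]=5, slow++,fast++
slow=3 fast=4: a[fast]=5≠0 swap→a[3]=5, slow++,fast++
slow=4 fast=5: a[fast]=1≠0 swap→a[4]=1, slow++,fast++
slow=5 fast=6: a[fast]=0, fast++
slow=5 fast=7: a[fast]=0, fast++
slow=5 fast=8: a[fast]=9≠0 swap→a[5]=9, slow++,fast++
slow=6 fast=9: a[fast]=0, fast++
slow=6 fast=10: a[fast]=0, fast++
slow=6 fast=11: a[fast]=4≠0 swap→a[6]=4, slow++,fast++
slow=7 fast=12: a[fast]=0, fast++
slow=7 fast=13: a[fast]=1≠0 swap→a[7]=1, slow++,fast++

[7, 5, 5, 5, 1, 9, 4, 1, 0, 0, 0, 0, 0, 0]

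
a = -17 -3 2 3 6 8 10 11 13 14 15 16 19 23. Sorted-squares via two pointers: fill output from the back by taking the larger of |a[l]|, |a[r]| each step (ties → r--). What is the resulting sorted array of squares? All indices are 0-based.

[4, 9, 9, 36, 64, 100, 121, 169, 196, 225, 256, 289, 361, 529]

l=0 r=13: |-17|<=|23| out[13]=529, r--
l=0 r=12: |-17|<=|19| out[12]=361, r--
l=0 r=11: |-17|>|16| out[11]=289, l++
l=1 r=11: |-3|<=|16| out[10]=256, r--
l=1 r=10: |-3|<=|15| out[9]=225, r--
l=1 r=9: |-3|<=|14| out[8]=196, r--
l=1 r=8: |-3|<=|13| out[7]=169, r--
l=1 r=7: |-3|<=|11| out[6]=121, r--
l=1 r=6: |-3|<=|10| out[5]=100, r--
l=1 r=5: |-3|<=|8| out[4]=64, r--
l=1 r=4: |-3|<=|6| out[3]=36, r--
l=1 r=3: |-3|<=|3| out[2]=9, r--
l=1 r=2: |-3|>|2| out[1]=9, l++
l=2 r=2: |2|<=|2| out[0]=4, r--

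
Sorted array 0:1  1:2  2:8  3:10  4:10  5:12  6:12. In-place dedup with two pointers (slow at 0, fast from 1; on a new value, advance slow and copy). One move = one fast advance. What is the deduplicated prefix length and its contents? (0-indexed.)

(s=0,f=1) a[fast]=2≠a[slow]=1 write a[1]=2 → slow++,fast++
(s=1,f=2) a[fast]=8≠a[slow]=2 write a[2]=8 → slow++,fast++
(s=2,f=3) a[fast]=10≠a[slow]=8 write a[3]=10 → slow++,fast++
(s=3,f=4) a[fast]=10=a[slow] dup → fast++
(s=3,f=5) a[fast]=12≠a[slow]=10 write a[4]=12 → slow++,fast++
(s=4,f=6) a[fast]=12=a[slow] dup → fast++

length 5; prefix = [1, 2, 8, 10, 12]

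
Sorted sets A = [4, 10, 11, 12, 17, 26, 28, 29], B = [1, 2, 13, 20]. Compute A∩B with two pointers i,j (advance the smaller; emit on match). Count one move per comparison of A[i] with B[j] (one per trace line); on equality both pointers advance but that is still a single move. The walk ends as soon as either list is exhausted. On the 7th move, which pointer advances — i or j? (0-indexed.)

j

i=0 j=0: 4>1, j++
i=0 j=1: 4>2, j++
i=0 j=2: 4<13, i++
i=1 j=2: 10<13, i++
i=2 j=2: 11<13, i++
i=3 j=2: 12<13, i++
i=4 j=2: 17>13, j++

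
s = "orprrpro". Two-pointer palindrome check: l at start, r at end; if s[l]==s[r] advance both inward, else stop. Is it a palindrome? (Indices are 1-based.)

palindrome

l=1 r=8: 'o'=='o', l++,r--
l=2 r=7: 'r'=='r', l++,r--
l=3 r=6: 'p'=='p', l++,r--
l=4 r=5: 'r'=='r', l++,r--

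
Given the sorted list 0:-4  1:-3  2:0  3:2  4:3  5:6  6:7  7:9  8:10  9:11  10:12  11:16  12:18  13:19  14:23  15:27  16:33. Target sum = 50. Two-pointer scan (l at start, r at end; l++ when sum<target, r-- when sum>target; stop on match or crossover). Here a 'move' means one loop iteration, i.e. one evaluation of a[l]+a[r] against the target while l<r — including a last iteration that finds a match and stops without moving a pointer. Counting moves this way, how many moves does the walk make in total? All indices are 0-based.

16 moves

[0,16] -4+33=29 <50 → l++
[1,16] -3+33=30 <50 → l++
[2,16] 0+33=33 <50 → l++
[3,16] 2+33=35 <50 → l++
[4,16] 3+33=36 <50 → l++
[5,16] 6+33=39 <50 → l++
[6,16] 7+33=40 <50 → l++
[7,16] 9+33=42 <50 → l++
[8,16] 10+33=43 <50 → l++
[9,16] 11+33=44 <50 → l++
[10,16] 12+33=45 <50 → l++
[11,16] 16+33=49 <50 → l++
[12,16] 18+33=51 >50 → r--
[12,15] 18+27=45 <50 → l++
[13,15] 19+27=46 <50 → l++
[14,15] 23+27=50 → found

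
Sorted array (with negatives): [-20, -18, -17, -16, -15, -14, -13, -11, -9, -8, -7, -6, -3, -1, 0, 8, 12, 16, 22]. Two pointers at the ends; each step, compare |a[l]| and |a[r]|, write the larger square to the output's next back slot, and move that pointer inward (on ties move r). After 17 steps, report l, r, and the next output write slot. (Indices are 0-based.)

l=13, r=14, next write slot=1

[0,18] |-20|<=|22| out[18]=484 → r--
[0,17] |-20|>|16| out[17]=400 → l++
[1,17] |-18|>|16| out[16]=324 → l++
[2,17] |-17|>|16| out[15]=289 → l++
[3,17] |-16|<=|16| out[14]=256 → r--
[3,16] |-16|>|12| out[13]=256 → l++
[4,16] |-15|>|12| out[12]=225 → l++
[5,16] |-14|>|12| out[11]=196 → l++
[6,16] |-13|>|12| out[10]=169 → l++
[7,16] |-11|<=|12| out[9]=144 → r--
[7,15] |-11|>|8| out[8]=121 → l++
[8,15] |-9|>|8| out[7]=81 → l++
[9,15] |-8|<=|8| out[6]=64 → r--
[9,14] |-8|>|0| out[5]=64 → l++
[10,14] |-7|>|0| out[4]=49 → l++
[11,14] |-6|>|0| out[3]=36 → l++
[12,14] |-3|>|0| out[2]=9 → l++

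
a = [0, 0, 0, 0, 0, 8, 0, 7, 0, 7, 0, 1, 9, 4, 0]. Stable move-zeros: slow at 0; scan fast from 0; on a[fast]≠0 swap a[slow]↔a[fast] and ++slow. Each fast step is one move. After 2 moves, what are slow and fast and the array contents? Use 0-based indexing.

slow=0, fast=2, a=[0, 0, 0, 0, 0, 8, 0, 7, 0, 7, 0, 1, 9, 4, 0]

(s=0,f=0) a[fast]=0 → fast++
(s=0,f=1) a[fast]=0 → fast++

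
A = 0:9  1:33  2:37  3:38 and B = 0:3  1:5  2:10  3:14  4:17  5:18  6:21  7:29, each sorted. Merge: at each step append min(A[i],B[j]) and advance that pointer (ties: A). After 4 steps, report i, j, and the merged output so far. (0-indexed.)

i=1, j=3, merged so far=[3, 5, 9, 10]

[i=0,j=0] A[i]=9>B[j]=3 take 3 → j++
[i=0,j=1] A[i]=9>B[j]=5 take 5 → j++
[i=0,j=2] A[i]=9<=B[j]=10 take 9 → i++
[i=1,j=2] A[i]=33>B[j]=10 take 10 → j++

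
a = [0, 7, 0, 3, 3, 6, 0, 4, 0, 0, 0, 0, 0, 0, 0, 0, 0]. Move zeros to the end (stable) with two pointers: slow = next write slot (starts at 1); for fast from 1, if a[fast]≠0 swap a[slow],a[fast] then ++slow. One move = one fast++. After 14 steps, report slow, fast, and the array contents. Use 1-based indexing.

(s=1,f=1) a[fast]=0 → fast++
(s=1,f=2) a[fast]=7≠0 swap→a[1]=7 → slow++,fast++
(s=2,f=3) a[fast]=0 → fast++
(s=2,f=4) a[fast]=3≠0 swap→a[2]=3 → slow++,fast++
(s=3,f=5) a[fast]=3≠0 swap→a[3]=3 → slow++,fast++
(s=4,f=6) a[fast]=6≠0 swap→a[4]=6 → slow++,fast++
(s=5,f=7) a[fast]=0 → fast++
(s=5,f=8) a[fast]=4≠0 swap→a[5]=4 → slow++,fast++
(s=6,f=9) a[fast]=0 → fast++
(s=6,f=10) a[fast]=0 → fast++
(s=6,f=11) a[fast]=0 → fast++
(s=6,f=12) a[fast]=0 → fast++
(s=6,f=13) a[fast]=0 → fast++
(s=6,f=14) a[fast]=0 → fast++

slow=6, fast=15, a=[7, 3, 3, 6, 4, 0, 0, 0, 0, 0, 0, 0, 0, 0, 0, 0, 0]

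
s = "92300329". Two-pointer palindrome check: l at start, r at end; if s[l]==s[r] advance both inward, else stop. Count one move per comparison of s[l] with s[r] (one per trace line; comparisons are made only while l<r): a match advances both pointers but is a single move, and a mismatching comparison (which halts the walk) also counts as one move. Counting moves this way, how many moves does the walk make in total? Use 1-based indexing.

[1,8] '9'=='9' → l++,r--
[2,7] '2'=='2' → l++,r--
[3,6] '3'=='3' → l++,r--
[4,5] '0'=='0' → l++,r--

4 moves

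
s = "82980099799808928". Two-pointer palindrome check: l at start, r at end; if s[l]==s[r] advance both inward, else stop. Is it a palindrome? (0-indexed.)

not a palindrome (mismatch at 5,11)

[0,16] '8'=='8' → l++,r--
[1,15] '2'=='2' → l++,r--
[2,14] '9'=='9' → l++,r--
[3,13] '8'=='8' → l++,r--
[4,12] '0'=='0' → l++,r--
[5,11] '0'!='8' → stop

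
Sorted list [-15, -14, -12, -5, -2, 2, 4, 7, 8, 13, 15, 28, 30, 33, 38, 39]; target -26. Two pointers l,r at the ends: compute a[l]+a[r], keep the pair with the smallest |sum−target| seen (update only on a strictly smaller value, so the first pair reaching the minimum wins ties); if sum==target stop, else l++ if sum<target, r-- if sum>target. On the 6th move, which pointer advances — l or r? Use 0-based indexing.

r

l=0 r=15: -15+39=24 d=50 *, r--
l=0 r=14: -15+38=23 d=49 *, r--
l=0 r=13: -15+33=18 d=44 *, r--
l=0 r=12: -15+30=15 d=41 *, r--
l=0 r=11: -15+28=13 d=39 *, r--
l=0 r=10: -15+15=0 d=26 *, r--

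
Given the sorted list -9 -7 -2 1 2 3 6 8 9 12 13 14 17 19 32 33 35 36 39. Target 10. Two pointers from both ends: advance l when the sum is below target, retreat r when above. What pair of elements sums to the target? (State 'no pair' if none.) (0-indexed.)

(-9, 19)

l=0 r=18: -9+39=30 >10, r--
l=0 r=17: -9+36=27 >10, r--
l=0 r=16: -9+35=26 >10, r--
l=0 r=15: -9+33=24 >10, r--
l=0 r=14: -9+32=23 >10, r--
l=0 r=13: -9+19=10, found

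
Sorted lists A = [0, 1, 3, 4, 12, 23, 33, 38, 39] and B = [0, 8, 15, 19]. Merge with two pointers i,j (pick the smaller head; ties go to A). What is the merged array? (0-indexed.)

[0, 0, 1, 3, 4, 8, 12, 15, 19, 23, 33, 38, 39]

[i=0,j=0] A[i]=0<=B[j]=0 take 0 → i++
[i=1,j=0] A[i]=1>B[j]=0 take 0 → j++
[i=1,j=1] A[i]=1<=B[j]=8 take 1 → i++
[i=2,j=1] A[i]=3<=B[j]=8 take 3 → i++
[i=3,j=1] A[i]=4<=B[j]=8 take 4 → i++
[i=4,j=1] A[i]=12>B[j]=8 take 8 → j++
[i=4,j=2] A[i]=12<=B[j]=15 take 12 → i++
[i=5,j=2] A[i]=23>B[j]=15 take 15 → j++
[i=5,j=3] A[i]=23>B[j]=19 take 19 → j++
[i=5,j=4] B done, take A[i]=23 → i++
[i=6,j=4] B done, take A[i]=33 → i++
[i=7,j=4] B done, take A[i]=38 → i++
[i=8,j=4] B done, take A[i]=39 → i++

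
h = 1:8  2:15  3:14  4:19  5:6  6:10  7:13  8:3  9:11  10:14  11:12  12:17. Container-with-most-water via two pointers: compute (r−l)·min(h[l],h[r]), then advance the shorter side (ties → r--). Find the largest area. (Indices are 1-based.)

[1,12] min(8,17)*11=88 best=88 * → l++
[2,12] min(15,17)*10=150 best=150 * → l++
[3,12] min(14,17)*9=126 best=150 → l++
[4,12] min(19,17)*8=136 best=150 → r--
[4,11] min(19,12)*7=84 best=150 → r--
[4,10] min(19,14)*6=84 best=150 → r--
[4,9] min(19,11)*5=55 best=150 → r--
[4,8] min(19,3)*4=12 best=150 → r--
[4,7] min(19,13)*3=39 best=150 → r--
[4,6] min(19,10)*2=20 best=150 → r--
[4,5] min(19,6)*1=6 best=150 → r--

max area = 150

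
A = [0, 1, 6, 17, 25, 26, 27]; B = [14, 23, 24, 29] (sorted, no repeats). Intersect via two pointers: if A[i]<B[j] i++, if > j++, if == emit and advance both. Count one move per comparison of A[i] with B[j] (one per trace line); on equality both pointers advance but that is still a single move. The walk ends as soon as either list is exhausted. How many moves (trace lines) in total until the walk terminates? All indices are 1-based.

[i=1,j=1] 0<14 → i++
[i=2,j=1] 1<14 → i++
[i=3,j=1] 6<14 → i++
[i=4,j=1] 17>14 → j++
[i=4,j=2] 17<23 → i++
[i=5,j=2] 25>23 → j++
[i=5,j=3] 25>24 → j++
[i=5,j=4] 25<29 → i++
[i=6,j=4] 26<29 → i++
[i=7,j=4] 27<29 → i++

10 moves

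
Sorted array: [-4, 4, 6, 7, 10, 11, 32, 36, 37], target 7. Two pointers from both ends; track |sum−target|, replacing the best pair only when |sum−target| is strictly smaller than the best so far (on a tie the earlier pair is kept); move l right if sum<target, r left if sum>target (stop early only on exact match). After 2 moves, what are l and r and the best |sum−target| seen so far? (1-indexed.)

l=1, r=7, best |Δ|=25

l=1 r=9: -4+37=33 d=26 *, r--
l=1 r=8: -4+36=32 d=25 *, r--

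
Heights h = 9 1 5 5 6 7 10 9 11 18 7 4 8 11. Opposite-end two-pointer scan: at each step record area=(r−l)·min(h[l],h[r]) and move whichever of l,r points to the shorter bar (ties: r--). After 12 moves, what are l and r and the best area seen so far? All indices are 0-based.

l=8, r=9, best area=117

[0,13] min(9,11)*13=117 best=117 * → l++
[1,13] min(1,11)*12=12 best=117 → l++
[2,13] min(5,11)*11=55 best=117 → l++
[3,13] min(5,11)*10=50 best=117 → l++
[4,13] min(6,11)*9=54 best=117 → l++
[5,13] min(7,11)*8=56 best=117 → l++
[6,13] min(10,11)*7=70 best=117 → l++
[7,13] min(9,11)*6=54 best=117 → l++
[8,13] min(11,11)*5=55 best=117 → r--
[8,12] min(11,8)*4=32 best=117 → r--
[8,11] min(11,4)*3=12 best=117 → r--
[8,10] min(11,7)*2=14 best=117 → r--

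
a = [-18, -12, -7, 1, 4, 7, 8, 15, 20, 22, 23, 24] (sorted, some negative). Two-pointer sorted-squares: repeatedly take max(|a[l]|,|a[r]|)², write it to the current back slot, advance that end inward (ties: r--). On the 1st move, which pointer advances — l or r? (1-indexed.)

r

l=1 r=12: |-18|<=|24| out[12]=576, r--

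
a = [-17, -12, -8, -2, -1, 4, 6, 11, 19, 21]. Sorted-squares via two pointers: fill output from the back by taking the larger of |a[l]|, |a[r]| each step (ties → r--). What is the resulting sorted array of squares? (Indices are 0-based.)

[1, 4, 16, 36, 64, 121, 144, 289, 361, 441]

l=0 r=9: |-17|<=|21| out[9]=441, r--
l=0 r=8: |-17|<=|19| out[8]=361, r--
l=0 r=7: |-17|>|11| out[7]=289, l++
l=1 r=7: |-12|>|11| out[6]=144, l++
l=2 r=7: |-8|<=|11| out[5]=121, r--
l=2 r=6: |-8|>|6| out[4]=64, l++
l=3 r=6: |-2|<=|6| out[3]=36, r--
l=3 r=5: |-2|<=|4| out[2]=16, r--
l=3 r=4: |-2|>|-1| out[1]=4, l++
l=4 r=4: |-1|<=|-1| out[0]=1, r--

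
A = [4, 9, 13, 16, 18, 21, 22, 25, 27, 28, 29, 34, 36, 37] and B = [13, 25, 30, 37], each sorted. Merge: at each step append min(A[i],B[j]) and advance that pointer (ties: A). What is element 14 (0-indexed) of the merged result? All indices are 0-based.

merged[14] = 34

[i=0,j=0] A[i]=4<=B[j]=13 take 4 → i++
[i=1,j=0] A[i]=9<=B[j]=13 take 9 → i++
[i=2,j=0] A[i]=13<=B[j]=13 take 13 → i++
[i=3,j=0] A[i]=16>B[j]=13 take 13 → j++
[i=3,j=1] A[i]=16<=B[j]=25 take 16 → i++
[i=4,j=1] A[i]=18<=B[j]=25 take 18 → i++
[i=5,j=1] A[i]=21<=B[j]=25 take 21 → i++
[i=6,j=1] A[i]=22<=B[j]=25 take 22 → i++
[i=7,j=1] A[i]=25<=B[j]=25 take 25 → i++
[i=8,j=1] A[i]=27>B[j]=25 take 25 → j++
[i=8,j=2] A[i]=27<=B[j]=30 take 27 → i++
[i=9,j=2] A[i]=28<=B[j]=30 take 28 → i++
[i=10,j=2] A[i]=29<=B[j]=30 take 29 → i++
[i=11,j=2] A[i]=34>B[j]=30 take 30 → j++
[i=11,j=3] A[i]=34<=B[j]=37 take 34 → i++
[i=12,j=3] A[i]=36<=B[j]=37 take 36 → i++
[i=13,j=3] A[i]=37<=B[j]=37 take 37 → i++
[i=14,j=3] A done, take B[j]=37 → j++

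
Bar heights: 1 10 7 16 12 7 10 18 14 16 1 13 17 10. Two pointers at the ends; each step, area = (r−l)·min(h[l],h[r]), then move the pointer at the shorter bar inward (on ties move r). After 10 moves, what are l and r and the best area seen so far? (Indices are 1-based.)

l=8, r=11, best area=144

l=1 r=14: min(1,10)*13=13 best=13 *, l++
l=2 r=14: min(10,10)*12=120 best=120 *, r--
l=2 r=13: min(10,17)*11=110 best=120, l++
l=3 r=13: min(7,17)*10=70 best=120, l++
l=4 r=13: min(16,17)*9=144 best=144 *, l++
l=5 r=13: min(12,17)*8=96 best=144, l++
l=6 r=13: min(7,17)*7=49 best=144, l++
l=7 r=13: min(10,17)*6=60 best=144, l++
l=8 r=13: min(18,17)*5=85 best=144, r--
l=8 r=12: min(18,13)*4=52 best=144, r--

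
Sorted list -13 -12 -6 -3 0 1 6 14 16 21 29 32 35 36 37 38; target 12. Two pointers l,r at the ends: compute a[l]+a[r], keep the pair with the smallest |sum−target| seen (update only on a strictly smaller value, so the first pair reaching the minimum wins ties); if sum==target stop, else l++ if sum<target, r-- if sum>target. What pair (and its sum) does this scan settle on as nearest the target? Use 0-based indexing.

l=0 r=15: -13+38=25 d=13 *, r--
l=0 r=14: -13+37=24 d=12 *, r--
l=0 r=13: -13+36=23 d=11 *, r--
l=0 r=12: -13+35=22 d=10 *, r--
l=0 r=11: -13+32=19 d=7 *, r--
l=0 r=10: -13+29=16 d=4 *, r--
l=0 r=9: -13+21=8 d=4, l++
l=1 r=9: -12+21=9 d=3 *, l++
l=2 r=9: -6+21=15 d=3, r--
l=2 r=8: -6+16=10 d=2 *, l++
l=3 r=8: -3+16=13 d=1 *, r--
l=3 r=7: -3+14=11 d=1, l++
l=4 r=7: 0+14=14 d=2, r--
l=4 r=6: 0+6=6 d=6, l++
l=5 r=6: 1+6=7 d=5, l++

pair (-3, 16) with sum 13 (|Δ|=1)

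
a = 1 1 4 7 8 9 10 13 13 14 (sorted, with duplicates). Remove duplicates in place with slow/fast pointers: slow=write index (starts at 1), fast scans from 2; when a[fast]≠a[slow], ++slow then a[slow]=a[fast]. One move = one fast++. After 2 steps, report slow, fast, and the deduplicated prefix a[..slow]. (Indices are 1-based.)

(s=1,f=2) a[fast]=1=a[slow] dup → fast++
(s=1,f=3) a[fast]=4≠a[slow]=1 write a[2]=4 → slow++,fast++

slow=2, fast=4, prefix=[1, 4]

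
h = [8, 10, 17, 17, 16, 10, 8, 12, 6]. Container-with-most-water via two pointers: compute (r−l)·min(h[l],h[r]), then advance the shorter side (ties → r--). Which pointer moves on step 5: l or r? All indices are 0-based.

r

l=0 r=8: min(8,6)*8=48 best=48 *, r--
l=0 r=7: min(8,12)*7=56 best=56 *, l++
l=1 r=7: min(10,12)*6=60 best=60 *, l++
l=2 r=7: min(17,12)*5=60 best=60, r--
l=2 r=6: min(17,8)*4=32 best=60, r--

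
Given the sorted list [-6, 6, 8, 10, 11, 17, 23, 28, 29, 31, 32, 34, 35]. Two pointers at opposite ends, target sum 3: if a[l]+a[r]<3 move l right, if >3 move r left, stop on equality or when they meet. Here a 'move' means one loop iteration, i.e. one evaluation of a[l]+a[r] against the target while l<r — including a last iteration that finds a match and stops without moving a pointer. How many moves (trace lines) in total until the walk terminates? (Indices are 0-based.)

12 moves

l=0 r=12: -6+35=29 >3, r--
l=0 r=11: -6+34=28 >3, r--
l=0 r=10: -6+32=26 >3, r--
l=0 r=9: -6+31=25 >3, r--
l=0 r=8: -6+29=23 >3, r--
l=0 r=7: -6+28=22 >3, r--
l=0 r=6: -6+23=17 >3, r--
l=0 r=5: -6+17=11 >3, r--
l=0 r=4: -6+11=5 >3, r--
l=0 r=3: -6+10=4 >3, r--
l=0 r=2: -6+8=2 <3, l++
l=1 r=2: 6+8=14 >3, r--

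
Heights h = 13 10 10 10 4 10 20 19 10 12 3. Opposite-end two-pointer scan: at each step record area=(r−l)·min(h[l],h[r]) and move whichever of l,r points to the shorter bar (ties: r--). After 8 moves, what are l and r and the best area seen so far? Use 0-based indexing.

l=5, r=7, best area=108

l=0 r=10: min(13,3)*10=30 best=30 *, r--
l=0 r=9: min(13,12)*9=108 best=108 *, r--
l=0 r=8: min(13,10)*8=80 best=108, r--
l=0 r=7: min(13,19)*7=91 best=108, l++
l=1 r=7: min(10,19)*6=60 best=108, l++
l=2 r=7: min(10,19)*5=50 best=108, l++
l=3 r=7: min(10,19)*4=40 best=108, l++
l=4 r=7: min(4,19)*3=12 best=108, l++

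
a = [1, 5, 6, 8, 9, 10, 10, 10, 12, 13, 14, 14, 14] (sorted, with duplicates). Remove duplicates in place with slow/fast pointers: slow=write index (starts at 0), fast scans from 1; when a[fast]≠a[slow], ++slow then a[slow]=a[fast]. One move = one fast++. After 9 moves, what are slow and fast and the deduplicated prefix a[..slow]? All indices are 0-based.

(s=0,f=1) a[fast]=5≠a[slow]=1 write a[1]=5 → slow++,fast++
(s=1,f=2) a[fast]=6≠a[slow]=5 write a[2]=6 → slow++,fast++
(s=2,f=3) a[fast]=8≠a[slow]=6 write a[3]=8 → slow++,fast++
(s=3,f=4) a[fast]=9≠a[slow]=8 write a[4]=9 → slow++,fast++
(s=4,f=5) a[fast]=10≠a[slow]=9 write a[5]=10 → slow++,fast++
(s=5,f=6) a[fast]=10=a[slow] dup → fast++
(s=5,f=7) a[fast]=10=a[slow] dup → fast++
(s=5,f=8) a[fast]=12≠a[slow]=10 write a[6]=12 → slow++,fast++
(s=6,f=9) a[fast]=13≠a[slow]=12 write a[7]=13 → slow++,fast++

slow=7, fast=10, prefix=[1, 5, 6, 8, 9, 10, 12, 13]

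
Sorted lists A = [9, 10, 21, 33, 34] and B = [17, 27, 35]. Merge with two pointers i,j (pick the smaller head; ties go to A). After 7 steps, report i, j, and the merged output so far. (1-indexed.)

i=6, j=3, merged so far=[9, 10, 17, 21, 27, 33, 34]

i=1 j=1: A[i]=9<=B[j]=17 take 9, i++
i=2 j=1: A[i]=10<=B[j]=17 take 10, i++
i=3 j=1: A[i]=21>B[j]=17 take 17, j++
i=3 j=2: A[i]=21<=B[j]=27 take 21, i++
i=4 j=2: A[i]=33>B[j]=27 take 27, j++
i=4 j=3: A[i]=33<=B[j]=35 take 33, i++
i=5 j=3: A[i]=34<=B[j]=35 take 34, i++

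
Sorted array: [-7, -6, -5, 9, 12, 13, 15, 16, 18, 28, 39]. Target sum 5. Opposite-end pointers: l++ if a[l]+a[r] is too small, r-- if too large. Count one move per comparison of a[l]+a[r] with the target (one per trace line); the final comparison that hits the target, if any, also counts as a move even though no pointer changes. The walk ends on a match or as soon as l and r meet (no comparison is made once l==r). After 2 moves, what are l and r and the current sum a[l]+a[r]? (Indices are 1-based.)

l=1 r=11: -7+39=32 >5, r--
l=1 r=10: -7+28=21 >5, r--

l=1, r=9, sum=11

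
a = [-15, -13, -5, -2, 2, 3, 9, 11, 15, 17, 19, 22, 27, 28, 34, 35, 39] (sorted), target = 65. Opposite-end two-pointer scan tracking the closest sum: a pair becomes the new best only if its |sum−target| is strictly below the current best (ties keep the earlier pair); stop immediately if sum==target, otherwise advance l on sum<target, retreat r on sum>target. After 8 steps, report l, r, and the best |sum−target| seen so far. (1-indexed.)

l=9, r=17, best |Δ|=15

[1,17] -15+39=24 d=41 * → l++
[2,17] -13+39=26 d=39 * → l++
[3,17] -5+39=34 d=31 * → l++
[4,17] -2+39=37 d=28 * → l++
[5,17] 2+39=41 d=24 * → l++
[6,17] 3+39=42 d=23 * → l++
[7,17] 9+39=48 d=17 * → l++
[8,17] 11+39=50 d=15 * → l++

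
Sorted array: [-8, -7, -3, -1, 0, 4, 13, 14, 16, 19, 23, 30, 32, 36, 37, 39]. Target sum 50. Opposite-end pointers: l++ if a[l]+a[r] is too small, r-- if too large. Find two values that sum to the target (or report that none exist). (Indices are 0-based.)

(13, 37)

[0,15] -8+39=31 <50 → l++
[1,15] -7+39=32 <50 → l++
[2,15] -3+39=36 <50 → l++
[3,15] -1+39=38 <50 → l++
[4,15] 0+39=39 <50 → l++
[5,15] 4+39=43 <50 → l++
[6,15] 13+39=52 >50 → r--
[6,14] 13+37=50 → found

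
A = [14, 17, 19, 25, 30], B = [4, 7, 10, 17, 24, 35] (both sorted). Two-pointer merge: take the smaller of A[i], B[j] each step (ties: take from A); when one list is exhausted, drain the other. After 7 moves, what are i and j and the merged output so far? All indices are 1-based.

[i=1,j=1] A[i]=14>B[j]=4 take 4 → j++
[i=1,j=2] A[i]=14>B[j]=7 take 7 → j++
[i=1,j=3] A[i]=14>B[j]=10 take 10 → j++
[i=1,j=4] A[i]=14<=B[j]=17 take 14 → i++
[i=2,j=4] A[i]=17<=B[j]=17 take 17 → i++
[i=3,j=4] A[i]=19>B[j]=17 take 17 → j++
[i=3,j=5] A[i]=19<=B[j]=24 take 19 → i++

i=4, j=5, merged so far=[4, 7, 10, 14, 17, 17, 19]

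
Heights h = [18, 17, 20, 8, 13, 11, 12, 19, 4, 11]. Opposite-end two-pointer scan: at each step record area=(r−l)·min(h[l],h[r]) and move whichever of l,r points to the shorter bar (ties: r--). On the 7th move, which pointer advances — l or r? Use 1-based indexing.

l=1 r=10: min(18,11)*9=99 best=99 *, r--
l=1 r=9: min(18,4)*8=32 best=99, r--
l=1 r=8: min(18,19)*7=126 best=126 *, l++
l=2 r=8: min(17,19)*6=102 best=126, l++
l=3 r=8: min(20,19)*5=95 best=126, r--
l=3 r=7: min(20,12)*4=48 best=126, r--
l=3 r=6: min(20,11)*3=33 best=126, r--

r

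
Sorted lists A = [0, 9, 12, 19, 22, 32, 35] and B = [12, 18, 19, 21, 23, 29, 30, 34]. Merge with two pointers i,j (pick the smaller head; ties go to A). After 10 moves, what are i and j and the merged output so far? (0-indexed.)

i=5, j=5, merged so far=[0, 9, 12, 12, 18, 19, 19, 21, 22, 23]

[i=0,j=0] A[i]=0<=B[j]=12 take 0 → i++
[i=1,j=0] A[i]=9<=B[j]=12 take 9 → i++
[i=2,j=0] A[i]=12<=B[j]=12 take 12 → i++
[i=3,j=0] A[i]=19>B[j]=12 take 12 → j++
[i=3,j=1] A[i]=19>B[j]=18 take 18 → j++
[i=3,j=2] A[i]=19<=B[j]=19 take 19 → i++
[i=4,j=2] A[i]=22>B[j]=19 take 19 → j++
[i=4,j=3] A[i]=22>B[j]=21 take 21 → j++
[i=4,j=4] A[i]=22<=B[j]=23 take 22 → i++
[i=5,j=4] A[i]=32>B[j]=23 take 23 → j++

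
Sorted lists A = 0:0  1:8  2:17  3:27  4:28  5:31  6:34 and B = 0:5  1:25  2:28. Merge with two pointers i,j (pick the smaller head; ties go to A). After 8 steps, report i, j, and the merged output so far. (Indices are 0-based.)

i=0 j=0: A[i]=0<=B[j]=5 take 0, i++
i=1 j=0: A[i]=8>B[j]=5 take 5, j++
i=1 j=1: A[i]=8<=B[j]=25 take 8, i++
i=2 j=1: A[i]=17<=B[j]=25 take 17, i++
i=3 j=1: A[i]=27>B[j]=25 take 25, j++
i=3 j=2: A[i]=27<=B[j]=28 take 27, i++
i=4 j=2: A[i]=28<=B[j]=28 take 28, i++
i=5 j=2: A[i]=31>B[j]=28 take 28, j++

i=5, j=3, merged so far=[0, 5, 8, 17, 25, 27, 28, 28]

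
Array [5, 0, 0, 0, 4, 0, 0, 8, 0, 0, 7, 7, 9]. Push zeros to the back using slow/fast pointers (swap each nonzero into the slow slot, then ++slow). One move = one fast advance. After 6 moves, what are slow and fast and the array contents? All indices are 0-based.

slow=0 fast=0: a[fast]=5≠0 swap→a[0]=5, slow++,fast++
slow=1 fast=1: a[fast]=0, fast++
slow=1 fast=2: a[fast]=0, fast++
slow=1 fast=3: a[fast]=0, fast++
slow=1 fast=4: a[fast]=4≠0 swap→a[1]=4, slow++,fast++
slow=2 fast=5: a[fast]=0, fast++

slow=2, fast=6, a=[5, 4, 0, 0, 0, 0, 0, 8, 0, 0, 7, 7, 9]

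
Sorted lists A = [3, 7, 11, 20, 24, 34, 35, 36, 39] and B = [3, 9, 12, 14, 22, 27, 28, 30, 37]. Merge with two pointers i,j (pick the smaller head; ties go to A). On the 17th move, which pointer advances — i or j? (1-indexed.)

j

[i=1,j=1] A[i]=3<=B[j]=3 take 3 → i++
[i=2,j=1] A[i]=7>B[j]=3 take 3 → j++
[i=2,j=2] A[i]=7<=B[j]=9 take 7 → i++
[i=3,j=2] A[i]=11>B[j]=9 take 9 → j++
[i=3,j=3] A[i]=11<=B[j]=12 take 11 → i++
[i=4,j=3] A[i]=20>B[j]=12 take 12 → j++
[i=4,j=4] A[i]=20>B[j]=14 take 14 → j++
[i=4,j=5] A[i]=20<=B[j]=22 take 20 → i++
[i=5,j=5] A[i]=24>B[j]=22 take 22 → j++
[i=5,j=6] A[i]=24<=B[j]=27 take 24 → i++
[i=6,j=6] A[i]=34>B[j]=27 take 27 → j++
[i=6,j=7] A[i]=34>B[j]=28 take 28 → j++
[i=6,j=8] A[i]=34>B[j]=30 take 30 → j++
[i=6,j=9] A[i]=34<=B[j]=37 take 34 → i++
[i=7,j=9] A[i]=35<=B[j]=37 take 35 → i++
[i=8,j=9] A[i]=36<=B[j]=37 take 36 → i++
[i=9,j=9] A[i]=39>B[j]=37 take 37 → j++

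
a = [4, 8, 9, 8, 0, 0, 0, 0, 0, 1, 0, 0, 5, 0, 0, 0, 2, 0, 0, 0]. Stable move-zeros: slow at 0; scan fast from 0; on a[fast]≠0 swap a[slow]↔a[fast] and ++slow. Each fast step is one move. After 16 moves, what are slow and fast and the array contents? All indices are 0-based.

(s=0,f=0) a[fast]=4≠0 swap→a[0]=4 → slow++,fast++
(s=1,f=1) a[fast]=8≠0 swap→a[1]=8 → slow++,fast++
(s=2,f=2) a[fast]=9≠0 swap→a[2]=9 → slow++,fast++
(s=3,f=3) a[fast]=8≠0 swap→a[3]=8 → slow++,fast++
(s=4,f=4) a[fast]=0 → fast++
(s=4,f=5) a[fast]=0 → fast++
(s=4,f=6) a[fast]=0 → fast++
(s=4,f=7) a[fast]=0 → fast++
(s=4,f=8) a[fast]=0 → fast++
(s=4,f=9) a[fast]=1≠0 swap→a[4]=1 → slow++,fast++
(s=5,f=10) a[fast]=0 → fast++
(s=5,f=11) a[fast]=0 → fast++
(s=5,f=12) a[fast]=5≠0 swap→a[5]=5 → slow++,fast++
(s=6,f=13) a[fast]=0 → fast++
(s=6,f=14) a[fast]=0 → fast++
(s=6,f=15) a[fast]=0 → fast++

slow=6, fast=16, a=[4, 8, 9, 8, 1, 5, 0, 0, 0, 0, 0, 0, 0, 0, 0, 0, 2, 0, 0, 0]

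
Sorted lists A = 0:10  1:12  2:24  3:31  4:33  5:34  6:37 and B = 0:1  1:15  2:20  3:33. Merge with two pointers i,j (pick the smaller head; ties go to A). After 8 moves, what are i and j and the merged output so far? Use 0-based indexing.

[i=0,j=0] A[i]=10>B[j]=1 take 1 → j++
[i=0,j=1] A[i]=10<=B[j]=15 take 10 → i++
[i=1,j=1] A[i]=12<=B[j]=15 take 12 → i++
[i=2,j=1] A[i]=24>B[j]=15 take 15 → j++
[i=2,j=2] A[i]=24>B[j]=20 take 20 → j++
[i=2,j=3] A[i]=24<=B[j]=33 take 24 → i++
[i=3,j=3] A[i]=31<=B[j]=33 take 31 → i++
[i=4,j=3] A[i]=33<=B[j]=33 take 33 → i++

i=5, j=3, merged so far=[1, 10, 12, 15, 20, 24, 31, 33]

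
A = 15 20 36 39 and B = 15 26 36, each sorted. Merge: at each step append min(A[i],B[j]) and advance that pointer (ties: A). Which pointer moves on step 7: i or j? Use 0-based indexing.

i=0 j=0: A[i]=15<=B[j]=15 take 15, i++
i=1 j=0: A[i]=20>B[j]=15 take 15, j++
i=1 j=1: A[i]=20<=B[j]=26 take 20, i++
i=2 j=1: A[i]=36>B[j]=26 take 26, j++
i=2 j=2: A[i]=36<=B[j]=36 take 36, i++
i=3 j=2: A[i]=39>B[j]=36 take 36, j++
i=3 j=3: B done, take A[i]=39, i++

i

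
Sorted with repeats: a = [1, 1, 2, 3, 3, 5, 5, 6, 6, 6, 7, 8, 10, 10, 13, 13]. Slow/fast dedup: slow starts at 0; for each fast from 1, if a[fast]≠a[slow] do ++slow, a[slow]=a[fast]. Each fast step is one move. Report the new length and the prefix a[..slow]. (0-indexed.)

length 9; prefix = [1, 2, 3, 5, 6, 7, 8, 10, 13]

slow=0 fast=1: a[fast]=1=a[slow] dup, fast++
slow=0 fast=2: a[fast]=2≠a[slow]=1 write a[1]=2, slow++,fast++
slow=1 fast=3: a[fast]=3≠a[slow]=2 write a[2]=3, slow++,fast++
slow=2 fast=4: a[fast]=3=a[slow] dup, fast++
slow=2 fast=5: a[fast]=5≠a[slow]=3 write a[3]=5, slow++,fast++
slow=3 fast=6: a[fast]=5=a[slow] dup, fast++
slow=3 fast=7: a[fast]=6≠a[slow]=5 write a[4]=6, slow++,fast++
slow=4 fast=8: a[fast]=6=a[slow] dup, fast++
slow=4 fast=9: a[fast]=6=a[slow] dup, fast++
slow=4 fast=10: a[fast]=7≠a[slow]=6 write a[5]=7, slow++,fast++
slow=5 fast=11: a[fast]=8≠a[slow]=7 write a[6]=8, slow++,fast++
slow=6 fast=12: a[fast]=10≠a[slow]=8 write a[7]=10, slow++,fast++
slow=7 fast=13: a[fast]=10=a[slow] dup, fast++
slow=7 fast=14: a[fast]=13≠a[slow]=10 write a[8]=13, slow++,fast++
slow=8 fast=15: a[fast]=13=a[slow] dup, fast++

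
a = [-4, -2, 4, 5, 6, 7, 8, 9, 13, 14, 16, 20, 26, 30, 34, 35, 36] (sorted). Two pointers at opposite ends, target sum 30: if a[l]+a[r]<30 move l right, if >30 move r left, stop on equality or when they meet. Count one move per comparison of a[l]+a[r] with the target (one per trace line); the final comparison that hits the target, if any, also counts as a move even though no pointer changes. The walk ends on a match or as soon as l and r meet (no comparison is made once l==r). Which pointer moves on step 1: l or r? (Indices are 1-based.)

r

[1,17] -4+36=32 >30 → r--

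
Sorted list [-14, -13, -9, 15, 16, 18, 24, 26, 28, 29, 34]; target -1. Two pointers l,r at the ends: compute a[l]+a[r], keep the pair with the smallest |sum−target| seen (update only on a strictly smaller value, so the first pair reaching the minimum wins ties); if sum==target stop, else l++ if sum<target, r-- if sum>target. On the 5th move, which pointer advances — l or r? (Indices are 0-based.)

r

[0,10] -14+34=20 d=21 * → r--
[0,9] -14+29=15 d=16 * → r--
[0,8] -14+28=14 d=15 * → r--
[0,7] -14+26=12 d=13 * → r--
[0,6] -14+24=10 d=11 * → r--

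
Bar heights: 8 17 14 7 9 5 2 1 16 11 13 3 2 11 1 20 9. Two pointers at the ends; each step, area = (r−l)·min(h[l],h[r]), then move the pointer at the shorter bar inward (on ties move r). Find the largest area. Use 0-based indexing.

max area = 238

[0,16] min(8,9)*16=128 best=128 * → l++
[1,16] min(17,9)*15=135 best=135 * → r--
[1,15] min(17,20)*14=238 best=238 * → l++
[2,15] min(14,20)*13=182 best=238 → l++
[3,15] min(7,20)*12=84 best=238 → l++
[4,15] min(9,20)*11=99 best=238 → l++
[5,15] min(5,20)*10=50 best=238 → l++
[6,15] min(2,20)*9=18 best=238 → l++
[7,15] min(1,20)*8=8 best=238 → l++
[8,15] min(16,20)*7=112 best=238 → l++
[9,15] min(11,20)*6=66 best=238 → l++
[10,15] min(13,20)*5=65 best=238 → l++
[11,15] min(3,20)*4=12 best=238 → l++
[12,15] min(2,20)*3=6 best=238 → l++
[13,15] min(11,20)*2=22 best=238 → l++
[14,15] min(1,20)*1=1 best=238 → l++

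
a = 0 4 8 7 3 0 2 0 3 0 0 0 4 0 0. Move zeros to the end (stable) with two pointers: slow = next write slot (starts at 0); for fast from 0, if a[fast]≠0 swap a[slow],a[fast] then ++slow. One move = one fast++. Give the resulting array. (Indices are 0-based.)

[4, 8, 7, 3, 2, 3, 4, 0, 0, 0, 0, 0, 0, 0, 0]

(s=0,f=0) a[fast]=0 → fast++
(s=0,f=1) a[fast]=4≠0 swap→a[0]=4 → slow++,fast++
(s=1,f=2) a[fast]=8≠0 swap→a[1]=8 → slow++,fast++
(s=2,f=3) a[fast]=7≠0 swap→a[2]=7 → slow++,fast++
(s=3,f=4) a[fast]=3≠0 swap→a[3]=3 → slow++,fast++
(s=4,f=5) a[fast]=0 → fast++
(s=4,f=6) a[fast]=2≠0 swap→a[4]=2 → slow++,fast++
(s=5,f=7) a[fast]=0 → fast++
(s=5,f=8) a[fast]=3≠0 swap→a[5]=3 → slow++,fast++
(s=6,f=9) a[fast]=0 → fast++
(s=6,f=10) a[fast]=0 → fast++
(s=6,f=11) a[fast]=0 → fast++
(s=6,f=12) a[fast]=4≠0 swap→a[6]=4 → slow++,fast++
(s=7,f=13) a[fast]=0 → fast++
(s=7,f=14) a[fast]=0 → fast++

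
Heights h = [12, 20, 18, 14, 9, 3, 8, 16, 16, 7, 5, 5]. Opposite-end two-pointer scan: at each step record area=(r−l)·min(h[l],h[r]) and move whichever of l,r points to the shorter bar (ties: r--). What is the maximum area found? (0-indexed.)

l=0 r=11: min(12,5)*11=55 best=55 *, r--
l=0 r=10: min(12,5)*10=50 best=55, r--
l=0 r=9: min(12,7)*9=63 best=63 *, r--
l=0 r=8: min(12,16)*8=96 best=96 *, l++
l=1 r=8: min(20,16)*7=112 best=112 *, r--
l=1 r=7: min(20,16)*6=96 best=112, r--
l=1 r=6: min(20,8)*5=40 best=112, r--
l=1 r=5: min(20,3)*4=12 best=112, r--
l=1 r=4: min(20,9)*3=27 best=112, r--
l=1 r=3: min(20,14)*2=28 best=112, r--
l=1 r=2: min(20,18)*1=18 best=112, r--

max area = 112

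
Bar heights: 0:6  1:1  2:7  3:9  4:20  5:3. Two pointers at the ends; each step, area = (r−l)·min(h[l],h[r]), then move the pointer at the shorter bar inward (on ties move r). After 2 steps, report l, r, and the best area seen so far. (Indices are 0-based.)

l=1, r=4, best area=24

l=0 r=5: min(6,3)*5=15 best=15 *, r--
l=0 r=4: min(6,20)*4=24 best=24 *, l++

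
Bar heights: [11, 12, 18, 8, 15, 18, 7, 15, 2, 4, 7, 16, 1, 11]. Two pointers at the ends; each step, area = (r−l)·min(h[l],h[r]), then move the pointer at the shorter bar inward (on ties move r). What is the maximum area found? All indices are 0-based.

max area = 144

l=0 r=13: min(11,11)*13=143 best=143 *, r--
l=0 r=12: min(11,1)*12=12 best=143, r--
l=0 r=11: min(11,16)*11=121 best=143, l++
l=1 r=11: min(12,16)*10=120 best=143, l++
l=2 r=11: min(18,16)*9=144 best=144 *, r--
l=2 r=10: min(18,7)*8=56 best=144, r--
l=2 r=9: min(18,4)*7=28 best=144, r--
l=2 r=8: min(18,2)*6=12 best=144, r--
l=2 r=7: min(18,15)*5=75 best=144, r--
l=2 r=6: min(18,7)*4=28 best=144, r--
l=2 r=5: min(18,18)*3=54 best=144, r--
l=2 r=4: min(18,15)*2=30 best=144, r--
l=2 r=3: min(18,8)*1=8 best=144, r--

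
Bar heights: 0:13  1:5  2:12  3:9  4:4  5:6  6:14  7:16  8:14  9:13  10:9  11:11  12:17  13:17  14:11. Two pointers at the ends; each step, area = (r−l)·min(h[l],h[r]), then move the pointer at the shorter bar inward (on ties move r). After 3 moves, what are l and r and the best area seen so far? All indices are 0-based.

[0,14] min(13,11)*14=154 best=154 * → r--
[0,13] min(13,17)*13=169 best=169 * → l++
[1,13] min(5,17)*12=60 best=169 → l++

l=2, r=13, best area=169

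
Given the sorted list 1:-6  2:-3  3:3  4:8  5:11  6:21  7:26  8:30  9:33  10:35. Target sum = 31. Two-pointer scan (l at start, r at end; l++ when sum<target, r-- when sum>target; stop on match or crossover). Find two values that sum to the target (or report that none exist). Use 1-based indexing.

[1,10] -6+35=29 <31 → l++
[2,10] -3+35=32 >31 → r--
[2,9] -3+33=30 <31 → l++
[3,9] 3+33=36 >31 → r--
[3,8] 3+30=33 >31 → r--
[3,7] 3+26=29 <31 → l++
[4,7] 8+26=34 >31 → r--
[4,6] 8+21=29 <31 → l++
[5,6] 11+21=32 >31 → r--

no pair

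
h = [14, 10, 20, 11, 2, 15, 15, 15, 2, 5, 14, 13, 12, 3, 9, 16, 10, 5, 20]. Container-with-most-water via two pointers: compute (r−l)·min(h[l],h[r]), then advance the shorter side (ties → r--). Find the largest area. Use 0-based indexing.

[0,18] min(14,20)*18=252 best=252 * → l++
[1,18] min(10,20)*17=170 best=252 → l++
[2,18] min(20,20)*16=320 best=320 * → r--
[2,17] min(20,5)*15=75 best=320 → r--
[2,16] min(20,10)*14=140 best=320 → r--
[2,15] min(20,16)*13=208 best=320 → r--
[2,14] min(20,9)*12=108 best=320 → r--
[2,13] min(20,3)*11=33 best=320 → r--
[2,12] min(20,12)*10=120 best=320 → r--
[2,11] min(20,13)*9=117 best=320 → r--
[2,10] min(20,14)*8=112 best=320 → r--
[2,9] min(20,5)*7=35 best=320 → r--
[2,8] min(20,2)*6=12 best=320 → r--
[2,7] min(20,15)*5=75 best=320 → r--
[2,6] min(20,15)*4=60 best=320 → r--
[2,5] min(20,15)*3=45 best=320 → r--
[2,4] min(20,2)*2=4 best=320 → r--
[2,3] min(20,11)*1=11 best=320 → r--

max area = 320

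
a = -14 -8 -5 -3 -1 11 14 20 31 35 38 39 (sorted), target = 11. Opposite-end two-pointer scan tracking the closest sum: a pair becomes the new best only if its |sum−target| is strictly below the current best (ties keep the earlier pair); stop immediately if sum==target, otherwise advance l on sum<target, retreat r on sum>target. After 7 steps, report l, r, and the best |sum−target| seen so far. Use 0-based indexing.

l=0 r=11: -14+39=25 d=14 *, r--
l=0 r=10: -14+38=24 d=13 *, r--
l=0 r=9: -14+35=21 d=10 *, r--
l=0 r=8: -14+31=17 d=6 *, r--
l=0 r=7: -14+20=6 d=5 *, l++
l=1 r=7: -8+20=12 d=1 *, r--
l=1 r=6: -8+14=6 d=5, l++

l=2, r=6, best |Δ|=1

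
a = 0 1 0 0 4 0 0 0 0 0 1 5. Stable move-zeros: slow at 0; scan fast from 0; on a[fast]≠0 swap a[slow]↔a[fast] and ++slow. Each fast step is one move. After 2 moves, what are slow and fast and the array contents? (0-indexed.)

slow=0 fast=0: a[fast]=0, fast++
slow=0 fast=1: a[fast]=1≠0 swap→a[0]=1, slow++,fast++

slow=1, fast=2, a=[1, 0, 0, 0, 4, 0, 0, 0, 0, 0, 1, 5]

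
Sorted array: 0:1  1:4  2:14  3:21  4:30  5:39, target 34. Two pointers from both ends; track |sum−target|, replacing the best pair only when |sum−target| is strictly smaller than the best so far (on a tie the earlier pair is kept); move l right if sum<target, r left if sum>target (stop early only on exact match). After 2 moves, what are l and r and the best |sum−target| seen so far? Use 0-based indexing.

[0,5] 1+39=40 d=6 * → r--
[0,4] 1+30=31 d=3 * → l++

l=1, r=4, best |Δ|=3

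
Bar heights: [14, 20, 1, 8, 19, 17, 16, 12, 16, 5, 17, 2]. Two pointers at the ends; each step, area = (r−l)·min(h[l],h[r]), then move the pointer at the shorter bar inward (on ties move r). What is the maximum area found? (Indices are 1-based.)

max area = 153

[1,12] min(14,2)*11=22 best=22 * → r--
[1,11] min(14,17)*10=140 best=140 * → l++
[2,11] min(20,17)*9=153 best=153 * → r--
[2,10] min(20,5)*8=40 best=153 → r--
[2,9] min(20,16)*7=112 best=153 → r--
[2,8] min(20,12)*6=72 best=153 → r--
[2,7] min(20,16)*5=80 best=153 → r--
[2,6] min(20,17)*4=68 best=153 → r--
[2,5] min(20,19)*3=57 best=153 → r--
[2,4] min(20,8)*2=16 best=153 → r--
[2,3] min(20,1)*1=1 best=153 → r--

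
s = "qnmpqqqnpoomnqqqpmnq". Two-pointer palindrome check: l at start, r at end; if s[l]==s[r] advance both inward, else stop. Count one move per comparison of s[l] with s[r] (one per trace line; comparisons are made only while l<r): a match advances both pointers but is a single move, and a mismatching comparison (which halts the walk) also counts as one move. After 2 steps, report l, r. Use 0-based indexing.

l=0 r=19: 'q'=='q', l++,r--
l=1 r=18: 'n'=='n', l++,r--

l=2, r=17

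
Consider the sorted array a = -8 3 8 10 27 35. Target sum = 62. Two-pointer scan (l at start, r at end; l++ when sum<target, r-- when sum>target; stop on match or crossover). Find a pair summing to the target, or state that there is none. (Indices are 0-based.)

(27, 35)

[0,5] -8+35=27 <62 → l++
[1,5] 3+35=38 <62 → l++
[2,5] 8+35=43 <62 → l++
[3,5] 10+35=45 <62 → l++
[4,5] 27+35=62 → found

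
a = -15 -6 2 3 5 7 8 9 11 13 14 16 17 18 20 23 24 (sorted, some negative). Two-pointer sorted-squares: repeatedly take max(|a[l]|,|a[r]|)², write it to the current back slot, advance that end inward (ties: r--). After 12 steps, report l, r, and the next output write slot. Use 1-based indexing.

l=2, r=6, next write slot=5

[1,17] |-15|<=|24| out[17]=576 → r--
[1,16] |-15|<=|23| out[16]=529 → r--
[1,15] |-15|<=|20| out[15]=400 → r--
[1,14] |-15|<=|18| out[14]=324 → r--
[1,13] |-15|<=|17| out[13]=289 → r--
[1,12] |-15|<=|16| out[12]=256 → r--
[1,11] |-15|>|14| out[11]=225 → l++
[2,11] |-6|<=|14| out[10]=196 → r--
[2,10] |-6|<=|13| out[9]=169 → r--
[2,9] |-6|<=|11| out[8]=121 → r--
[2,8] |-6|<=|9| out[7]=81 → r--
[2,7] |-6|<=|8| out[6]=64 → r--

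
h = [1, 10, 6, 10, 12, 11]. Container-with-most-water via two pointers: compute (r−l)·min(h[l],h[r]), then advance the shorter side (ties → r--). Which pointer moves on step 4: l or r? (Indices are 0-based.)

[0,5] min(1,11)*5=5 best=5 * → l++
[1,5] min(10,11)*4=40 best=40 * → l++
[2,5] min(6,11)*3=18 best=40 → l++
[3,5] min(10,11)*2=20 best=40 → l++

l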